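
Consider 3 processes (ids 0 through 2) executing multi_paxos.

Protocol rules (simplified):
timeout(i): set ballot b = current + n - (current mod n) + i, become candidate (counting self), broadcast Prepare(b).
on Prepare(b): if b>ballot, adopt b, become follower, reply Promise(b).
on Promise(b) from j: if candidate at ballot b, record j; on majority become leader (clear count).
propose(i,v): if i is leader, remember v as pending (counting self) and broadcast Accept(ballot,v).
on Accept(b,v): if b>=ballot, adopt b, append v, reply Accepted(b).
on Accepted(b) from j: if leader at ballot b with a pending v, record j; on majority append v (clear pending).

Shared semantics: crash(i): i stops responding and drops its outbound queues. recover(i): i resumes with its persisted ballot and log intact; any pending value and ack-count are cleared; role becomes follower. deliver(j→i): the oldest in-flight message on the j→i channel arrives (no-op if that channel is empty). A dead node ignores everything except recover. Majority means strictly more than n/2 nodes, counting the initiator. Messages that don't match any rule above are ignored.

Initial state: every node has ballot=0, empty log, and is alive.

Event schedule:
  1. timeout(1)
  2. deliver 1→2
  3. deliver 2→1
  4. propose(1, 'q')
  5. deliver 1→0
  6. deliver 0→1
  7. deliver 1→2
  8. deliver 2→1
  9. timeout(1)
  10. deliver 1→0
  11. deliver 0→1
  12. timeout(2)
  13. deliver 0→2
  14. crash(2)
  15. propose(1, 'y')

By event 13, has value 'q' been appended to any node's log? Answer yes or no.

[1] timeout(1) → N1(cand b4 [-])
[2] deliver 1→2 → N2(foll b4 [-])
[3] deliver 2→1 → N1(lead b4 [-])
[4] propose(1,'q') → ∅
[5] deliver 1→0 → N0(foll b4 [-])
[6] deliver 0→1 → ∅
[7] deliver 1→2 → N2(foll b4 [q])
[8] deliver 2→1 → N1(lead b4 [q])
[9] timeout(1) → N1(cand b7 [q])
[10] deliver 1→0 → N0(foll b4 [q])
[11] deliver 0→1 → ∅
[12] timeout(2) → N2(cand b8 [q])
[13] deliver 0→2 → ∅

yes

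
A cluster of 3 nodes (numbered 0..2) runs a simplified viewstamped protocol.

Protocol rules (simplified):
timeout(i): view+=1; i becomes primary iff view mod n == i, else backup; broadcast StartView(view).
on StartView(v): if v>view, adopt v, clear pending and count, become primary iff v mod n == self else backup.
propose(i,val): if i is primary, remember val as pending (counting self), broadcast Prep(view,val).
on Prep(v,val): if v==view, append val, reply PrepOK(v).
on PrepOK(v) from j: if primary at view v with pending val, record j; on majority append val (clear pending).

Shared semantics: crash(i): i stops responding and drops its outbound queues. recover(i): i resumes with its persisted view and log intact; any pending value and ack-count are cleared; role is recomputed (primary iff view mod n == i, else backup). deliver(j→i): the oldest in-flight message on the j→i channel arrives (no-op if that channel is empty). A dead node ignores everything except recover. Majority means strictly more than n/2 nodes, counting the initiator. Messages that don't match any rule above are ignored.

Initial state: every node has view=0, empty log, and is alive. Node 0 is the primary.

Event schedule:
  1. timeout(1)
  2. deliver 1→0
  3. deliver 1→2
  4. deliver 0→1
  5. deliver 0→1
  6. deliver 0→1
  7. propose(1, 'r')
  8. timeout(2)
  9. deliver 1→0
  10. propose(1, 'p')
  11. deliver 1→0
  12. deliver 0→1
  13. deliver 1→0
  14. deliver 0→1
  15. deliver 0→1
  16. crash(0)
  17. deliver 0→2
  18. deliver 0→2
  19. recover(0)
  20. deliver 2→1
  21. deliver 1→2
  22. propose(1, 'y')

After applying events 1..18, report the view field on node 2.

after 1 — timeout(1): n1:prim/v1/[-]
after 2 — deliver 1→0: n0:back/v1/[-]
after 3 — deliver 1→2: n2:back/v1/[-]
after 4 — deliver 0→1: ·
after 5 — deliver 0→1: ·
after 6 — deliver 0→1: ·
after 7 — propose(1,'r'): ·
after 8 — timeout(2): n2:prim/v2/[-]
after 9 — deliver 1→0: n0:back/v1/[r]
after 10 — propose(1,'p'): ·
after 11 — deliver 1→0: n0:back/v1/[r,p]
after 12 — deliver 0→1: n1:prim/v1/[p]
after 13 — deliver 1→0: ·
after 14 — deliver 0→1: ·
after 15 — deliver 0→1: ·
after 16 — crash(0): n0:✗back/v1/[r,p]
after 17 — deliver 0→2: ·
after 18 — deliver 0→2: ·

2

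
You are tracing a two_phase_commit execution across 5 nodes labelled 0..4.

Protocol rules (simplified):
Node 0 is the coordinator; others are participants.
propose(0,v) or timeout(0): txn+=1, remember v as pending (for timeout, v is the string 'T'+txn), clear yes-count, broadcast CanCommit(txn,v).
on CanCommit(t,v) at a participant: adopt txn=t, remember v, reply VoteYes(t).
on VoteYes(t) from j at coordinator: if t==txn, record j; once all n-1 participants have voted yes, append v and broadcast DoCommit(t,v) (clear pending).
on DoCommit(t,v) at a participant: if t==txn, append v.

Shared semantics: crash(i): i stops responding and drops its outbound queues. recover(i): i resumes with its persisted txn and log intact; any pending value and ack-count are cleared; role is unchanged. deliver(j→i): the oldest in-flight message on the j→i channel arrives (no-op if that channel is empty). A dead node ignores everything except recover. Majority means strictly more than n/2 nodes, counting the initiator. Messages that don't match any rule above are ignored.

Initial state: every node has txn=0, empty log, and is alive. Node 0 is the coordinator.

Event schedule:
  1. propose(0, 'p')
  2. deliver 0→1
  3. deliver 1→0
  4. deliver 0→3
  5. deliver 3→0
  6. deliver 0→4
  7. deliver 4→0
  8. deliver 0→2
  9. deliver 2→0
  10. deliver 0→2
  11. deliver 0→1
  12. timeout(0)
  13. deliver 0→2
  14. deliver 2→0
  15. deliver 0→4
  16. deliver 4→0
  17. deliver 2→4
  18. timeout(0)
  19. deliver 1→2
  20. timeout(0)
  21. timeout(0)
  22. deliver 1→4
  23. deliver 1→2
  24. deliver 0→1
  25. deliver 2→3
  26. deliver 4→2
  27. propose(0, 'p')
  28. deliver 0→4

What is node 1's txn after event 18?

1

step 1 propose(0,'p'): 0={coor,t=1,log=-}
step 2 deliver 0→1: 1={part,t=1,log=-}
step 3 deliver 1→0: —
step 4 deliver 0→3: 3={part,t=1,log=-}
step 5 deliver 3→0: —
step 6 deliver 0→4: 4={part,t=1,log=-}
step 7 deliver 4→0: —
step 8 deliver 0→2: 2={part,t=1,log=-}
step 9 deliver 2→0: 0={coor,t=1,log=p}
step 10 deliver 0→2: 2={part,t=1,log=p}
step 11 deliver 0→1: 1={part,t=1,log=p}
step 12 timeout(0): 0={coor,t=2,log=p}
step 13 deliver 0→2: 2={part,t=2,log=p}
step 14 deliver 2→0: —
step 15 deliver 0→4: 4={part,t=1,log=p}
step 16 deliver 4→0: —
step 17 deliver 2→4: —
step 18 timeout(0): 0={coor,t=3,log=p}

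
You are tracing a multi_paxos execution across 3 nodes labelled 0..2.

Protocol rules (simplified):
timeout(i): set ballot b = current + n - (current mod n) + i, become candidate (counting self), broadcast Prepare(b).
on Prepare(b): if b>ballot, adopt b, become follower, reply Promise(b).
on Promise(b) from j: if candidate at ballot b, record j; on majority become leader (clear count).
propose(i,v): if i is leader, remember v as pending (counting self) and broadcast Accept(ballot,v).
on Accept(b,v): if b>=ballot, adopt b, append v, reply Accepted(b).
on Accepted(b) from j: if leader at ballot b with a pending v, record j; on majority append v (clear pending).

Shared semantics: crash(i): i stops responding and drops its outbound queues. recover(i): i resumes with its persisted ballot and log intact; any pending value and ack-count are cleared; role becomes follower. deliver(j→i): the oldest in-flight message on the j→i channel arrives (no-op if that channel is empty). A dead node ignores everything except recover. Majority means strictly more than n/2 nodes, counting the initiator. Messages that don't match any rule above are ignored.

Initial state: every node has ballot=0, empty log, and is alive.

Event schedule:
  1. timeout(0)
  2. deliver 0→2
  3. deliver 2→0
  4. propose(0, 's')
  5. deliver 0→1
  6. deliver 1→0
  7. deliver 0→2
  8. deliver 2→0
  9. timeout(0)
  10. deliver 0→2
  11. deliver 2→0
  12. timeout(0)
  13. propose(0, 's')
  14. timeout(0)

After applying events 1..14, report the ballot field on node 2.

6

after 1 — timeout(0): n0:cand/b3/[-]
after 2 — deliver 0→2: n2:foll/b3/[-]
after 3 — deliver 2→0: n0:lead/b3/[-]
after 4 — propose(0,'s'): ·
after 5 — deliver 0→1: n1:foll/b3/[-]
after 6 — deliver 1→0: ·
after 7 — deliver 0→2: n2:foll/b3/[s]
after 8 — deliver 2→0: n0:lead/b3/[s]
after 9 — timeout(0): n0:cand/b6/[s]
after 10 — deliver 0→2: n2:foll/b6/[s]
after 11 — deliver 2→0: n0:lead/b6/[s]
after 12 — timeout(0): n0:cand/b9/[s]
after 13 — propose(0,'s'): ·
after 14 — timeout(0): n0:cand/b12/[s]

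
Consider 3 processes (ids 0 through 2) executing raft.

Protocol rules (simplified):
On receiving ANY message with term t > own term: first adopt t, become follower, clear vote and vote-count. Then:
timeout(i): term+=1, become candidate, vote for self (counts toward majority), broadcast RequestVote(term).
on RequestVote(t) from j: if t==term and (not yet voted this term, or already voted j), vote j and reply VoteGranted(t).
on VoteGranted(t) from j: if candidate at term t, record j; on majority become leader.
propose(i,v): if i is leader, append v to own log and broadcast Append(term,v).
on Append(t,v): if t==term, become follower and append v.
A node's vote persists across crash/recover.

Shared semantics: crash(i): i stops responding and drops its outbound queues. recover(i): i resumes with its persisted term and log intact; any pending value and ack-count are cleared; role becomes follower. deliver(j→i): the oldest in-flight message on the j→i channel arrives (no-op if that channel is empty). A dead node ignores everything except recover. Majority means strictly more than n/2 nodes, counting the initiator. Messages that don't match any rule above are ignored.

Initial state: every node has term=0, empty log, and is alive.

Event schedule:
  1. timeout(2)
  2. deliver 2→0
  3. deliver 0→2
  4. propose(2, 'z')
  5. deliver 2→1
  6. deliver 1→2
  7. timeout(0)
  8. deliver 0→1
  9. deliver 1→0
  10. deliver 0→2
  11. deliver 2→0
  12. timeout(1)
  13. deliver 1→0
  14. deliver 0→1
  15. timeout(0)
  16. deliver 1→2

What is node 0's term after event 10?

2

step 1 timeout(2): 2={cand,t=1,log=-}
step 2 deliver 2→0: 0={foll,t=1,log=-}
step 3 deliver 0→2: 2={lead,t=1,log=-}
step 4 propose(2,'z'): 2={lead,t=1,log=z}
step 5 deliver 2→1: 1={foll,t=1,log=-}
step 6 deliver 1→2: —
step 7 timeout(0): 0={cand,t=2,log=-}
step 8 deliver 0→1: 1={foll,t=2,log=-}
step 9 deliver 1→0: 0={lead,t=2,log=-}
step 10 deliver 0→2: 2={foll,t=2,log=z}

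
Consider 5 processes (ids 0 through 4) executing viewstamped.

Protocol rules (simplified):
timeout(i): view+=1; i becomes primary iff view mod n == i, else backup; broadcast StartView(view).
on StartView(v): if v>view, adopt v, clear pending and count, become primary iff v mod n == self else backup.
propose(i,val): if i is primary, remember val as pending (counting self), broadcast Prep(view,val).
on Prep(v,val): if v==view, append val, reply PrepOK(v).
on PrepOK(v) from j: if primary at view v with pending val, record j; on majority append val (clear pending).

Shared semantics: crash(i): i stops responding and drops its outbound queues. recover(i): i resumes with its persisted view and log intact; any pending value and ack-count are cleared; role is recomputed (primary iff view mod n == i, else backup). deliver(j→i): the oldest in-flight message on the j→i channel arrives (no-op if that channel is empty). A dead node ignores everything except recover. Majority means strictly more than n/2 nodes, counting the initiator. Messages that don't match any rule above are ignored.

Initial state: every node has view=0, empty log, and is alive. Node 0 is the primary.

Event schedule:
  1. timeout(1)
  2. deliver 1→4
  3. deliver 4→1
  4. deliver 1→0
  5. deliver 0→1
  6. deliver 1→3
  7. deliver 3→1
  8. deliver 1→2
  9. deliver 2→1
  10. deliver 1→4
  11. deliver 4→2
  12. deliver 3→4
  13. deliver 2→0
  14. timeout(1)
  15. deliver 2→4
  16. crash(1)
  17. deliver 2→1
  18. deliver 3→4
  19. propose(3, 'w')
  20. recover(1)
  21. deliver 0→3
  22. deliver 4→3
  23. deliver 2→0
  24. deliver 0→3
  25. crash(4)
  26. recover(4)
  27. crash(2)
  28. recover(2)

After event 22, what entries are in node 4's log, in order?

e1 timeout(1): 1[prim,v=1,-]
e2 deliver 1→4: 4[back,v=1,-]
e3 deliver 4→1: ·
e4 deliver 1→0: 0[back,v=1,-]
e5 deliver 0→1: ·
e6 deliver 1→3: 3[back,v=1,-]
e7 deliver 3→1: ·
e8 deliver 1→2: 2[back,v=1,-]
e9 deliver 2→1: ·
e10 deliver 1→4: ·
e11 deliver 4→2: ·
e12 deliver 3→4: ·
e13 deliver 2→0: ·
e14 timeout(1): 1[back,v=2,-]
e15 deliver 2→4: ·
e16 crash(1): 1[✗back,v=2,-]
e17 deliver 2→1: ·
e18 deliver 3→4: ·
e19 propose(3,'w'): ·
e20 recover(1): 1[back,v=2,-]
e21 deliver 0→3: ·
e22 deliver 4→3: ·

empty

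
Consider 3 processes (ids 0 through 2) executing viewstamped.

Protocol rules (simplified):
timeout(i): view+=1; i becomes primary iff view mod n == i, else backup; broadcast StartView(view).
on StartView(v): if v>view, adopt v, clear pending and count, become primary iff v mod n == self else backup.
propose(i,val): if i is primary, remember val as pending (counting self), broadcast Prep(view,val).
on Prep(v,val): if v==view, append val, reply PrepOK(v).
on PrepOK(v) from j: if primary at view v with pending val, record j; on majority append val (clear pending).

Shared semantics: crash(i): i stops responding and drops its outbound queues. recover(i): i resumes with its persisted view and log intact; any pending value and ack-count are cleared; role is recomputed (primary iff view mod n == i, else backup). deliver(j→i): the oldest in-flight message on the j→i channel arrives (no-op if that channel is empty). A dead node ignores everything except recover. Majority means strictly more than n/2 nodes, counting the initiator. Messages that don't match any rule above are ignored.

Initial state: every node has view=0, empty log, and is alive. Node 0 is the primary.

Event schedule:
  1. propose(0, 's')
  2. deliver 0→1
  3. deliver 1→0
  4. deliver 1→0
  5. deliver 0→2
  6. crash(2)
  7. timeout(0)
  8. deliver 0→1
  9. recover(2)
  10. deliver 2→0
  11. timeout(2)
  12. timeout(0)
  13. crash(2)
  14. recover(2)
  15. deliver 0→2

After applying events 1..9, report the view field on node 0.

1

[1] propose(0,'s') → ∅
[2] deliver 0→1 → N1(back v0 [s])
[3] deliver 1→0 → N0(prim v0 [s])
[4] deliver 1→0 → ∅
[5] deliver 0→2 → N2(back v0 [s])
[6] crash(2) → N2(✗back v0 [s])
[7] timeout(0) → N0(back v1 [s])
[8] deliver 0→1 → N1(prim v1 [s])
[9] recover(2) → N2(back v0 [s])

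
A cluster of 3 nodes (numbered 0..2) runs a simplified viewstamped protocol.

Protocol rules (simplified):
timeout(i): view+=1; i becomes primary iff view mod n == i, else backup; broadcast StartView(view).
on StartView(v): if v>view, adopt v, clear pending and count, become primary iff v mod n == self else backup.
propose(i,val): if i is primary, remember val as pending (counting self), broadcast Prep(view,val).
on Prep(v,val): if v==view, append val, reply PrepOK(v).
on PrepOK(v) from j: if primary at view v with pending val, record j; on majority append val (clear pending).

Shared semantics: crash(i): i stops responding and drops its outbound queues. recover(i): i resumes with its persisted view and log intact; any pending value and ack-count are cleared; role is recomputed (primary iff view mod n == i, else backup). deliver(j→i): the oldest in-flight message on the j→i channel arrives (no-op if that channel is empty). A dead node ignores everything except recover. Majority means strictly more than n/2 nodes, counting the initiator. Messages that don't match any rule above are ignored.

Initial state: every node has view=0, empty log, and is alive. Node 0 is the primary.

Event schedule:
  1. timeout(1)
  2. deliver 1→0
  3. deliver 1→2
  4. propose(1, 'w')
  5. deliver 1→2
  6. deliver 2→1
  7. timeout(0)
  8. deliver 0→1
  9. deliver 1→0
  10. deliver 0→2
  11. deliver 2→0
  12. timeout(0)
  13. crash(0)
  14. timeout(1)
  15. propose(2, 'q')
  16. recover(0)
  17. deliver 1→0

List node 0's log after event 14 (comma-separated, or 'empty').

empty

e1 timeout(1): 1[prim,v=1,-]
e2 deliver 1→0: 0[back,v=1,-]
e3 deliver 1→2: 2[back,v=1,-]
e4 propose(1,'w'): ·
e5 deliver 1→2: 2[back,v=1,w]
e6 deliver 2→1: 1[prim,v=1,w]
e7 timeout(0): 0[back,v=2,-]
e8 deliver 0→1: 1[back,v=2,w]
e9 deliver 1→0: ·
e10 deliver 0→2: 2[prim,v=2,w]
e11 deliver 2→0: ·
e12 timeout(0): 0[prim,v=3,-]
e13 crash(0): 0[✗prim,v=3,-]
e14 timeout(1): 1[back,v=3,w]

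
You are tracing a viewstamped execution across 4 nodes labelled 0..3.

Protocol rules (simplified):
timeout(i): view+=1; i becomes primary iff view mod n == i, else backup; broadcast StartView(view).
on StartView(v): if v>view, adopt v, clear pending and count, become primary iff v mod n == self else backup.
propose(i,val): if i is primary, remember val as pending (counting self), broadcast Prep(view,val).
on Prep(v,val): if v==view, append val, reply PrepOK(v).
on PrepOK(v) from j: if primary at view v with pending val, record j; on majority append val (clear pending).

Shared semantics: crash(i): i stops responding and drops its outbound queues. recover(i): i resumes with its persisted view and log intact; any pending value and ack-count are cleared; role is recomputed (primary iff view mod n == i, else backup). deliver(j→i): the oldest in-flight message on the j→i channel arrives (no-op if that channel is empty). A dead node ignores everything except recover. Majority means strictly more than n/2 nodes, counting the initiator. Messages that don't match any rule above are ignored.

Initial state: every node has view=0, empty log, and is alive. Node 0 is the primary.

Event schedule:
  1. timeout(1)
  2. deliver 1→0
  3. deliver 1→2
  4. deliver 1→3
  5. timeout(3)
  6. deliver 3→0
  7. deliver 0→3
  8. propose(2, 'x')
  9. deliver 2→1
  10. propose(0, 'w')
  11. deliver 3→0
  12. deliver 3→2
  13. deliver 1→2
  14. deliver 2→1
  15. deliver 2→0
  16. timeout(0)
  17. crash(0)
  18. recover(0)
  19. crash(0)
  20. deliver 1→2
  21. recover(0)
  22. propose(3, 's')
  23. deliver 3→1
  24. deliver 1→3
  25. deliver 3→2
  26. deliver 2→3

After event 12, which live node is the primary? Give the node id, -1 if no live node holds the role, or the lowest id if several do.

1

[1] timeout(1) → N1(prim v1 [-])
[2] deliver 1→0 → N0(back v1 [-])
[3] deliver 1→2 → N2(back v1 [-])
[4] deliver 1→3 → N3(back v1 [-])
[5] timeout(3) → N3(back v2 [-])
[6] deliver 3→0 → N0(back v2 [-])
[7] deliver 0→3 → ∅
[8] propose(2,'x') → ∅
[9] deliver 2→1 → ∅
[10] propose(0,'w') → ∅
[11] deliver 3→0 → ∅
[12] deliver 3→2 → N2(prim v2 [-])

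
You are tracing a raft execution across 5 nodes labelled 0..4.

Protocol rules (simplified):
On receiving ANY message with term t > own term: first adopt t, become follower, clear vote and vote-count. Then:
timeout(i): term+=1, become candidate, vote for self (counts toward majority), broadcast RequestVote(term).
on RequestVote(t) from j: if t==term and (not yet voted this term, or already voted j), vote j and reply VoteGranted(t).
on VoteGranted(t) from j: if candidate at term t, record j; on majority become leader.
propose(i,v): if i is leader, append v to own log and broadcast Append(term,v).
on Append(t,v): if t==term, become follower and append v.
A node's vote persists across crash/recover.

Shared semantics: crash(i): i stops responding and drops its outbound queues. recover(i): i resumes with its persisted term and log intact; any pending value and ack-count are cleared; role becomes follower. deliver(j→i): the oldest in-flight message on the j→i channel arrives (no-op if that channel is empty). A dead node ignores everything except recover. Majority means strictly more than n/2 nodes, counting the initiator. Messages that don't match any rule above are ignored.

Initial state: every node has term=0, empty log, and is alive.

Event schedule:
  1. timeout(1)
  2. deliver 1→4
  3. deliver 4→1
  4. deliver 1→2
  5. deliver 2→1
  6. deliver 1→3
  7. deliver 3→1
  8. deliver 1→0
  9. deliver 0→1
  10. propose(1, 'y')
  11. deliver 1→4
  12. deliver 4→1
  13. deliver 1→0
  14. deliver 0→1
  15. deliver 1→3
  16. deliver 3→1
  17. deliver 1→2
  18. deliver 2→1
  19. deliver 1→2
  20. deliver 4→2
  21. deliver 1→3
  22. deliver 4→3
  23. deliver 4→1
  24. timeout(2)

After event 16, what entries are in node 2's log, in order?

after 1 — timeout(1): n1:cand/t1/[-]
after 2 — deliver 1→4: n4:foll/t1/[-]
after 3 — deliver 4→1: ·
after 4 — deliver 1→2: n2:foll/t1/[-]
after 5 — deliver 2→1: n1:lead/t1/[-]
after 6 — deliver 1→3: n3:foll/t1/[-]
after 7 — deliver 3→1: ·
after 8 — deliver 1→0: n0:foll/t1/[-]
after 9 — deliver 0→1: ·
after 10 — propose(1,'y'): n1:lead/t1/[y]
after 11 — deliver 1→4: n4:foll/t1/[y]
after 12 — deliver 4→1: ·
after 13 — deliver 1→0: n0:foll/t1/[y]
after 14 — deliver 0→1: ·
after 15 — deliver 1→3: n3:foll/t1/[y]
after 16 — deliver 3→1: ·

empty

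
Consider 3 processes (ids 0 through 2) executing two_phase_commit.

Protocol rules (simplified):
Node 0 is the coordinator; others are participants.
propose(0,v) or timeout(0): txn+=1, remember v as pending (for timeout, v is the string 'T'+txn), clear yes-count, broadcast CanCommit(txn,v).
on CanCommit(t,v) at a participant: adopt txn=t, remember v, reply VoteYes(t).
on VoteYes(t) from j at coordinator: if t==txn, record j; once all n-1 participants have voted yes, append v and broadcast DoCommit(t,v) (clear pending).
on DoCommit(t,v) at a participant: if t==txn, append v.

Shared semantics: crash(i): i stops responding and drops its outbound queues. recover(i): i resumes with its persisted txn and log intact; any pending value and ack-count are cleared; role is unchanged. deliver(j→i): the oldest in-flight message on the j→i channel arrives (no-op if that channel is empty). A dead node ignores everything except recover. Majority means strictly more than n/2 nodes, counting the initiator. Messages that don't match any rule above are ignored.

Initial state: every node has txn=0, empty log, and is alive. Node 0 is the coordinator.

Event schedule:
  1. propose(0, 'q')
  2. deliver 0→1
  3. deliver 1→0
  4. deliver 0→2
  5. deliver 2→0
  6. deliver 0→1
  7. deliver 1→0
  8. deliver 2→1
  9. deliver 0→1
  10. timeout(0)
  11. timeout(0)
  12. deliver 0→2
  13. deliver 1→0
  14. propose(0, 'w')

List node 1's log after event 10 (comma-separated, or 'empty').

step 1 propose(0,'q'): 0={coor,t=1,log=-}
step 2 deliver 0→1: 1={part,t=1,log=-}
step 3 deliver 1→0: —
step 4 deliver 0→2: 2={part,t=1,log=-}
step 5 deliver 2→0: 0={coor,t=1,log=q}
step 6 deliver 0→1: 1={part,t=1,log=q}
step 7 deliver 1→0: —
step 8 deliver 2→1: —
step 9 deliver 0→1: —
step 10 timeout(0): 0={coor,t=2,log=q}

q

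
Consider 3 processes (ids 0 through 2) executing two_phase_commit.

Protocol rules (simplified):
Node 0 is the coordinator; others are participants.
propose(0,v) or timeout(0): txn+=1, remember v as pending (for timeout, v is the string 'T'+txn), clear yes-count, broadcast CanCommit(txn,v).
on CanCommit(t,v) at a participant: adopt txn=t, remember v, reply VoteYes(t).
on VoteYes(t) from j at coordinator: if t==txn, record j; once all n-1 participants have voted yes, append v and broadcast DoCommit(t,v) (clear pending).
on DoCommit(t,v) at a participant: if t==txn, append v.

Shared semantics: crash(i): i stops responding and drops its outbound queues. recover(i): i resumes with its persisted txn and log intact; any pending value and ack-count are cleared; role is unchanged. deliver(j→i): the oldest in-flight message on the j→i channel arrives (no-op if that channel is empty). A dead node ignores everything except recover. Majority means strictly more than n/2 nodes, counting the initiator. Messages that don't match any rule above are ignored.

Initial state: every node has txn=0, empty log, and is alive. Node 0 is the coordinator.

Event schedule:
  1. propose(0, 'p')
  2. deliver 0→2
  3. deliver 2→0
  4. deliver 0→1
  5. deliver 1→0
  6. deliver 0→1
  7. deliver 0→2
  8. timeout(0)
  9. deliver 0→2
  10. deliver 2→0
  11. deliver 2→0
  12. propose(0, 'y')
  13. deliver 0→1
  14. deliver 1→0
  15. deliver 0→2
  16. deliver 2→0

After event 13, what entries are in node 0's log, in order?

p

step 1 propose(0,'p'): 0={coor,t=1,log=-}
step 2 deliver 0→2: 2={part,t=1,log=-}
step 3 deliver 2→0: —
step 4 deliver 0→1: 1={part,t=1,log=-}
step 5 deliver 1→0: 0={coor,t=1,log=p}
step 6 deliver 0→1: 1={part,t=1,log=p}
step 7 deliver 0→2: 2={part,t=1,log=p}
step 8 timeout(0): 0={coor,t=2,log=p}
step 9 deliver 0→2: 2={part,t=2,log=p}
step 10 deliver 2→0: —
step 11 deliver 2→0: —
step 12 propose(0,'y'): 0={coor,t=3,log=p}
step 13 deliver 0→1: 1={part,t=2,log=p}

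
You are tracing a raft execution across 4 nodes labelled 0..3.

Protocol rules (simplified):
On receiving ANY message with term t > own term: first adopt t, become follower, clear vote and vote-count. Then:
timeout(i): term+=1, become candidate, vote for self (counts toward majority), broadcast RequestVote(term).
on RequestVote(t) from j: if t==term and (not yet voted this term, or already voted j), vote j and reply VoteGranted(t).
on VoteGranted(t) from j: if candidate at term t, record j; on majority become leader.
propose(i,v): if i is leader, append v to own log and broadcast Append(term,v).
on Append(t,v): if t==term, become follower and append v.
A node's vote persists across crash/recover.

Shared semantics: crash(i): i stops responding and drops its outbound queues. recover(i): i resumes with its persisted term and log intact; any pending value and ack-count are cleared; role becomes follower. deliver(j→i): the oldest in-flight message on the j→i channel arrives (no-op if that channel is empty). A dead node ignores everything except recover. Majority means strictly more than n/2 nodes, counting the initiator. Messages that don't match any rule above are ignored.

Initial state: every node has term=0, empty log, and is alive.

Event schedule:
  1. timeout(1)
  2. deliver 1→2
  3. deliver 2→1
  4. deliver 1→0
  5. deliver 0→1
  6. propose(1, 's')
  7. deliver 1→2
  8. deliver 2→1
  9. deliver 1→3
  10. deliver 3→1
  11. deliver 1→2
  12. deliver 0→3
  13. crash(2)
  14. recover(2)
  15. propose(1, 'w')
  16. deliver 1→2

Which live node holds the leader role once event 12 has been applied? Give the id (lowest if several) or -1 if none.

1

e1 timeout(1): 1[cand,t=1,-]
e2 deliver 1→2: 2[foll,t=1,-]
e3 deliver 2→1: ·
e4 deliver 1→0: 0[foll,t=1,-]
e5 deliver 0→1: 1[lead,t=1,-]
e6 propose(1,'s'): 1[lead,t=1,s]
e7 deliver 1→2: 2[foll,t=1,s]
e8 deliver 2→1: ·
e9 deliver 1→3: 3[foll,t=1,-]
e10 deliver 3→1: ·
e11 deliver 1→2: ·
e12 deliver 0→3: ·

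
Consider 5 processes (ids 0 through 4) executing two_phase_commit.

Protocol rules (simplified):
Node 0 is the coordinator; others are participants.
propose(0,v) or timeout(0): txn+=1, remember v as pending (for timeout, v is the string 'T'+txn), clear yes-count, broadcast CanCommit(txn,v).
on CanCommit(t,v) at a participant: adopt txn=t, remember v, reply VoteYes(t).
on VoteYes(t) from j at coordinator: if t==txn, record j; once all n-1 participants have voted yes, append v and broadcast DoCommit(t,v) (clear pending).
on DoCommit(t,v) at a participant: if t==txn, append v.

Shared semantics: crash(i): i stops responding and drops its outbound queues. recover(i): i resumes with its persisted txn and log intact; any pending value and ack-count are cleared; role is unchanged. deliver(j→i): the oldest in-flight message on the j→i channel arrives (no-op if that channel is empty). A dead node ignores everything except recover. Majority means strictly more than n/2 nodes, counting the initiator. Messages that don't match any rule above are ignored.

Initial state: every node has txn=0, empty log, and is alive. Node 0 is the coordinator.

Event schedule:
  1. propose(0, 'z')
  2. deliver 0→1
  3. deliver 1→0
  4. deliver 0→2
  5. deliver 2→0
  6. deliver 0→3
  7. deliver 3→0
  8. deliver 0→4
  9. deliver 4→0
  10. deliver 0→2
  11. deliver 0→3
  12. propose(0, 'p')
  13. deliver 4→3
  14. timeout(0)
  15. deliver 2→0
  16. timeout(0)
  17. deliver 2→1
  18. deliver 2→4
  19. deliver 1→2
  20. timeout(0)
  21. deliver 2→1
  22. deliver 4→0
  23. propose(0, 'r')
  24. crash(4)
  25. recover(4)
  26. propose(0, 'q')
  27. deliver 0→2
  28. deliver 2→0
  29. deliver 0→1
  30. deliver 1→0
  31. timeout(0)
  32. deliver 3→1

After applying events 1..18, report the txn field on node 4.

1

1. propose(0,'z'):  <0:coor t1 ->
2. deliver 0→1:  <1:part t1 ->
3. deliver 1→0:  nop
4. deliver 0→2:  <2:part t1 ->
5. deliver 2→0:  nop
6. deliver 0→3:  <3:part t1 ->
7. deliver 3→0:  nop
8. deliver 0→4:  <4:part t1 ->
9. deliver 4→0:  <0:coor t1 z>
10. deliver 0→2:  <2:part t1 z>
11. deliver 0→3:  <3:part t1 z>
12. propose(0,'p'):  <0:coor t2 z>
13. deliver 4→3:  nop
14. timeout(0):  <0:coor t3 z>
15. deliver 2→0:  nop
16. timeout(0):  <0:coor t4 z>
17. deliver 2→1:  nop
18. deliver 2→4:  nop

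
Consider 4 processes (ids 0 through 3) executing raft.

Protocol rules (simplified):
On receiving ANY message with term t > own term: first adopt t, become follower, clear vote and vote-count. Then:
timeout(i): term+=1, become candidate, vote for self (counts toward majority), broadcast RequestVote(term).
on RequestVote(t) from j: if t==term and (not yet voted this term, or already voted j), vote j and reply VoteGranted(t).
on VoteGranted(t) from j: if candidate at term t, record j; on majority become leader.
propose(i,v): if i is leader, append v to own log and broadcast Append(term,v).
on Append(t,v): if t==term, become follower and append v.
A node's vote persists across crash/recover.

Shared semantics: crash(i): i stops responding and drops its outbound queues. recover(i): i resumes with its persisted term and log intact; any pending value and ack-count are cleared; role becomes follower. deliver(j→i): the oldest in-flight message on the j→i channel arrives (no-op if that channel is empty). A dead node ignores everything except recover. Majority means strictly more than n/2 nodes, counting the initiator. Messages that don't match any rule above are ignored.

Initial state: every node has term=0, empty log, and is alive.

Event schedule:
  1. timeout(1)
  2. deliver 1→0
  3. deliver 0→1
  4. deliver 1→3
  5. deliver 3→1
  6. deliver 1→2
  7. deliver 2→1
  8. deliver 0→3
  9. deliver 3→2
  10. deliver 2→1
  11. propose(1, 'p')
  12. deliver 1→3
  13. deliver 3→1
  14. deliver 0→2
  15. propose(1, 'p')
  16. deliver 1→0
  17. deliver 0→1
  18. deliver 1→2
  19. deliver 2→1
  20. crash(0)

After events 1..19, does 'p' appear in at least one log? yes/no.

e1 timeout(1): 1[cand,t=1,-]
e2 deliver 1→0: 0[foll,t=1,-]
e3 deliver 0→1: ·
e4 deliver 1→3: 3[foll,t=1,-]
e5 deliver 3→1: 1[lead,t=1,-]
e6 deliver 1→2: 2[foll,t=1,-]
e7 deliver 2→1: ·
e8 deliver 0→3: ·
e9 deliver 3→2: ·
e10 deliver 2→1: ·
e11 propose(1,'p'): 1[lead,t=1,p]
e12 deliver 1→3: 3[foll,t=1,p]
e13 deliver 3→1: ·
e14 deliver 0→2: ·
e15 propose(1,'p'): 1[lead,t=1,p,p]
e16 deliver 1→0: 0[foll,t=1,p]
e17 deliver 0→1: ·
e18 deliver 1→2: 2[foll,t=1,p]
e19 deliver 2→1: ·

yes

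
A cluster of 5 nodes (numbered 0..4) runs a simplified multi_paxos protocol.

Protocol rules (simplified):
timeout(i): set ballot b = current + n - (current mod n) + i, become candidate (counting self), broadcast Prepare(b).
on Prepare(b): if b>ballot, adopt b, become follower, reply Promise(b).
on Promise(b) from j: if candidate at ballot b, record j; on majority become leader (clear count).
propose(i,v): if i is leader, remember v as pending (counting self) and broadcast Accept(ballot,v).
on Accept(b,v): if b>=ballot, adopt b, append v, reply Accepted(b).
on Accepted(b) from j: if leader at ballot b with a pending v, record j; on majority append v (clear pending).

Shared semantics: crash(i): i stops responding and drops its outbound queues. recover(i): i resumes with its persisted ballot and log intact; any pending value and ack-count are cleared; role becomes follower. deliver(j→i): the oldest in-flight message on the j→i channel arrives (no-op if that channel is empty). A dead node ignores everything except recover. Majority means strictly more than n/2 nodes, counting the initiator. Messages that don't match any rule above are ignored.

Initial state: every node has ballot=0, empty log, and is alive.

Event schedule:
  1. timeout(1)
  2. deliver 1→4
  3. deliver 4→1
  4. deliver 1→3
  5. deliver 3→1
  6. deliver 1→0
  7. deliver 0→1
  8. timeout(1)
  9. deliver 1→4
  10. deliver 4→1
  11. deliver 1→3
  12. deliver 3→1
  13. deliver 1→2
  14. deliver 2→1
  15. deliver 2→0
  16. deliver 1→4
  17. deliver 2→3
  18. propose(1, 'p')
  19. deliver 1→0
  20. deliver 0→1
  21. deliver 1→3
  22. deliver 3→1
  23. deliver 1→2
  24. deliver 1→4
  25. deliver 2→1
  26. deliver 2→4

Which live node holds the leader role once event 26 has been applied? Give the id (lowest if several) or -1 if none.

1. timeout(1):  <1:cand b6 ->
2. deliver 1→4:  <4:foll b6 ->
3. deliver 4→1:  nop
4. deliver 1→3:  <3:foll b6 ->
5. deliver 3→1:  <1:lead b6 ->
6. deliver 1→0:  <0:foll b6 ->
7. deliver 0→1:  nop
8. timeout(1):  <1:cand b11 ->
9. deliver 1→4:  <4:foll b11 ->
10. deliver 4→1:  nop
11. deliver 1→3:  <3:foll b11 ->
12. deliver 3→1:  <1:lead b11 ->
13. deliver 1→2:  <2:foll b6 ->
14. deliver 2→1:  nop
15. deliver 2→0:  nop
16. deliver 1→4:  nop
17. deliver 2→3:  nop
18. propose(1,'p'):  nop
19. deliver 1→0:  <0:foll b11 ->
20. deliver 0→1:  nop
21. deliver 1→3:  <3:foll b11 p>
22. deliver 3→1:  nop
23. deliver 1→2:  <2:foll b11 ->
24. deliver 1→4:  <4:foll b11 p>
25. deliver 2→1:  nop
26. deliver 2→4:  nop

1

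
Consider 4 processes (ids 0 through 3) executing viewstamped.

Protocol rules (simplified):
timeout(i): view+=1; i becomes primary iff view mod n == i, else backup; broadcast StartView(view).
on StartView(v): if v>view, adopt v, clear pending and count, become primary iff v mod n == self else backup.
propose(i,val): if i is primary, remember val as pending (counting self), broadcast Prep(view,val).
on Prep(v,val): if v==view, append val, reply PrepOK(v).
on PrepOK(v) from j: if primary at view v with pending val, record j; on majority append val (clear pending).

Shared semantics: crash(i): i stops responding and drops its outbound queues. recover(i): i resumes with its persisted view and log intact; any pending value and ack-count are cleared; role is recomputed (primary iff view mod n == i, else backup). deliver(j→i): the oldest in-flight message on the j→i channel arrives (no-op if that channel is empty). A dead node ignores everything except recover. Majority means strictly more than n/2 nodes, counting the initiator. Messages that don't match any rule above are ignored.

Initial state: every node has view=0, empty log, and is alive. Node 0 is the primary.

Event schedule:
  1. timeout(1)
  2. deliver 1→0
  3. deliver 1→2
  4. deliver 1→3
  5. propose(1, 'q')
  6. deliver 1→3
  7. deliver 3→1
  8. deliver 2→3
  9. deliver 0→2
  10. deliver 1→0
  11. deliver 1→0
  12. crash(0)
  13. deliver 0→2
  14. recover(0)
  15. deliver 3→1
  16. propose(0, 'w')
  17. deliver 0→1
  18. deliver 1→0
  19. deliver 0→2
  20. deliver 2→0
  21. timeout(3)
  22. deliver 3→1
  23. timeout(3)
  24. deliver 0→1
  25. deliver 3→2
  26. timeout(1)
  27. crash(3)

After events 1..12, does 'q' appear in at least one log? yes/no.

yes

step 1 timeout(1): 1={prim,v=1,log=-}
step 2 deliver 1→0: 0={back,v=1,log=-}
step 3 deliver 1→2: 2={back,v=1,log=-}
step 4 deliver 1→3: 3={back,v=1,log=-}
step 5 propose(1,'q'): —
step 6 deliver 1→3: 3={back,v=1,log=q}
step 7 deliver 3→1: —
step 8 deliver 2→3: —
step 9 deliver 0→2: —
step 10 deliver 1→0: 0={back,v=1,log=q}
step 11 deliver 1→0: —
step 12 crash(0): 0={✗back,v=1,log=q}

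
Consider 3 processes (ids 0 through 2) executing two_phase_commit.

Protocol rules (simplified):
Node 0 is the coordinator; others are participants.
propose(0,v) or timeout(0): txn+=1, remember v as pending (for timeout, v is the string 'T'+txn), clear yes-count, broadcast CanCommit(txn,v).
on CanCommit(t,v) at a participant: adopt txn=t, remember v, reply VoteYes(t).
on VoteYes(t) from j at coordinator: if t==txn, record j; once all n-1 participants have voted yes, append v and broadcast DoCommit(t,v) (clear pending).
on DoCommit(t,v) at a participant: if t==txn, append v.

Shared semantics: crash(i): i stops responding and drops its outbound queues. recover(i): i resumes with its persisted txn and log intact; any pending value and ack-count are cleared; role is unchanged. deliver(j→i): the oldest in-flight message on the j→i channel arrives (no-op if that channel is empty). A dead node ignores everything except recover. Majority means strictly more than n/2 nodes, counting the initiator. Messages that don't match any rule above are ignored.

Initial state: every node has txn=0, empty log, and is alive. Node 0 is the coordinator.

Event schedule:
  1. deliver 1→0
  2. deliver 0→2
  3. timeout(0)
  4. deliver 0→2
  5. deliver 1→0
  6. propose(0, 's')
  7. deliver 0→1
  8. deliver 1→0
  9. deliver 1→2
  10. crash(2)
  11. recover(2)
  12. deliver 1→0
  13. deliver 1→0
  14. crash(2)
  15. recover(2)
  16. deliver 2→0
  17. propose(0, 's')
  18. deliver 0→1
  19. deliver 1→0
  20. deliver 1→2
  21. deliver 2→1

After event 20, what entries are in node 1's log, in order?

empty

1. deliver 1→0:  nop
2. deliver 0→2:  nop
3. timeout(0):  <0:coor t1 ->
4. deliver 0→2:  <2:part t1 ->
5. deliver 1→0:  nop
6. propose(0,'s'):  <0:coor t2 ->
7. deliver 0→1:  <1:part t1 ->
8. deliver 1→0:  nop
9. deliver 1→2:  nop
10. crash(2):  <2:✗part t1 ->
11. recover(2):  <2:part t1 ->
12. deliver 1→0:  nop
13. deliver 1→0:  nop
14. crash(2):  <2:✗part t1 ->
15. recover(2):  <2:part t1 ->
16. deliver 2→0:  nop
17. propose(0,'s'):  <0:coor t3 ->
18. deliver 0→1:  <1:part t2 ->
19. deliver 1→0:  nop
20. deliver 1→2:  nop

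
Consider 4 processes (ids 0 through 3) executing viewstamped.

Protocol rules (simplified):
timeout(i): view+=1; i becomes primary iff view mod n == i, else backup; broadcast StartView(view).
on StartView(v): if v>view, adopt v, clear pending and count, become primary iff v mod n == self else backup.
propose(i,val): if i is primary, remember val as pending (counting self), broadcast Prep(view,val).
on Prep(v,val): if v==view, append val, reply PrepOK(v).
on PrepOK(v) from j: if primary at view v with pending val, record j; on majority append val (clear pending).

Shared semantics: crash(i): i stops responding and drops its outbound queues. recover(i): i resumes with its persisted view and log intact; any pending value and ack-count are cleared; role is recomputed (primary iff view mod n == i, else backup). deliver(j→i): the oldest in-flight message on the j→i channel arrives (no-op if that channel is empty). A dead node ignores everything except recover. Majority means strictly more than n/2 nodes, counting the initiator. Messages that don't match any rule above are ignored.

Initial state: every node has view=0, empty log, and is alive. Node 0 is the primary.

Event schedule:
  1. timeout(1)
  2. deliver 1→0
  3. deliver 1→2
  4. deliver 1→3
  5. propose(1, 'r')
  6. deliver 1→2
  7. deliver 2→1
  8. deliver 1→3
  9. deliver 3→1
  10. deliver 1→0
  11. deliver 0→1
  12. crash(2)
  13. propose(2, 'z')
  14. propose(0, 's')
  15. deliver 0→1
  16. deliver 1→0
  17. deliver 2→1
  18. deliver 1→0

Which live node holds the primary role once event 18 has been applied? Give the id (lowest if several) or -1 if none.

1

step 1 timeout(1): 1={prim,v=1,log=-}
step 2 deliver 1→0: 0={back,v=1,log=-}
step 3 deliver 1→2: 2={back,v=1,log=-}
step 4 deliver 1→3: 3={back,v=1,log=-}
step 5 propose(1,'r'): —
step 6 deliver 1→2: 2={back,v=1,log=r}
step 7 deliver 2→1: —
step 8 deliver 1→3: 3={back,v=1,log=r}
step 9 deliver 3→1: 1={prim,v=1,log=r}
step 10 deliver 1→0: 0={back,v=1,log=r}
step 11 deliver 0→1: —
step 12 crash(2): 2={✗back,v=1,log=r}
step 13 propose(2,'z'): —
step 14 propose(0,'s'): —
step 15 deliver 0→1: —
step 16 deliver 1→0: —
step 17 deliver 2→1: —
step 18 deliver 1→0: —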